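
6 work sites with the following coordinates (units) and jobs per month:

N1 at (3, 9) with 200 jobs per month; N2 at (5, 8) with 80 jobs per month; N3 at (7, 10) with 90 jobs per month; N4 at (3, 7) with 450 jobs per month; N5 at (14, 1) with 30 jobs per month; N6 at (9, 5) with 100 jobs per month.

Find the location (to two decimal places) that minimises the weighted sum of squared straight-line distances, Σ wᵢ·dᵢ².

(4.53, 7.39)

The minimiser of Σwᵢ‖p−pᵢ‖² is the weighted centroid p* = (Σwᵢpᵢ)/(Σwᵢ).
Σwᵢ = 950.
Σwᵢxᵢ = 200·3 + 80·5 + 90·7 + 450·3 + 30·14 + 100·9 = 4300.
Σwᵢyᵢ = 200·9 + 80·8 + 90·10 + 450·7 + 30·1 + 100·5 = 7020.
x* = 4300/950 = 4.53, y* = 7020/950 = 7.39.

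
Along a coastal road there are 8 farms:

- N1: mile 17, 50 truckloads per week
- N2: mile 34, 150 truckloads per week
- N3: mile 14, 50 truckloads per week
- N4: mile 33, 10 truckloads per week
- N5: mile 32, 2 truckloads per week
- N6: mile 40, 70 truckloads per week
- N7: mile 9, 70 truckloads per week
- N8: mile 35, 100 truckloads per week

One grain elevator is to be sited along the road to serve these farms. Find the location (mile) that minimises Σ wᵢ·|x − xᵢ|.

For a sum of weighted absolute distances on a line, the optimum is the weighted median (not the mean). Total weight W = 502; half-weight = 251.
Sort by position and accumulate weight:
  mile 9 (N7, w=70) → cum 70
  mile 14 (N3, w=50) → cum 120
  mile 17 (N1, w=50) → cum 170
  mile 32 (N5, w=2) → cum 172
  mile 33 (N4, w=10) → cum 182
  mile 34 (N2, w=150) → cum 332  ≥ 251 → median here
  mile 35 (N8, w=100) → cum 432
  mile 40 (N6, w=70) → cum 502
Optimal location: mile 34.

x = 34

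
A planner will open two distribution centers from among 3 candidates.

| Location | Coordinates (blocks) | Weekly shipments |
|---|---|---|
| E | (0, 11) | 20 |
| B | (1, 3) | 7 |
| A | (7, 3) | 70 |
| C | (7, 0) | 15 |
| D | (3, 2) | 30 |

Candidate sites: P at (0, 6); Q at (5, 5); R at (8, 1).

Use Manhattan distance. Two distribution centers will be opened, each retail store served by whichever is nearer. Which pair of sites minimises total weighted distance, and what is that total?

Evaluate every pair (each demand assigned to the nearer of the two):
  {P, R}: total = 548
  {Q, R}: total = 652
  {P, Q}: total = 663
Best pair: {P, R} with total 548.

{P, R}, total 548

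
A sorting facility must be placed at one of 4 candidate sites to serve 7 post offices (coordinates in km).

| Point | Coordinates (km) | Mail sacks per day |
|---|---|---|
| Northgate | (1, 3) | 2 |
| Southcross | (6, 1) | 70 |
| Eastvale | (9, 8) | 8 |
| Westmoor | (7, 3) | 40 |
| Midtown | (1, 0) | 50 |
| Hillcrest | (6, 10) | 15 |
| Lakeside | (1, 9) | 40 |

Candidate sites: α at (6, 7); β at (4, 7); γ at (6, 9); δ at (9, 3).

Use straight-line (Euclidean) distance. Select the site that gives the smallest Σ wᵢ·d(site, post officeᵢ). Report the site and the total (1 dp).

β, total 1272.6 km

Total weighted distance at each candidate:
  α (6, 7): total = 1313.6
  β (4, 7): total = 1272.6
  γ (6, 9): total = 1574.0
  δ (9, 3): total = 1329.8
Minimum is at β with total 1272.6 km.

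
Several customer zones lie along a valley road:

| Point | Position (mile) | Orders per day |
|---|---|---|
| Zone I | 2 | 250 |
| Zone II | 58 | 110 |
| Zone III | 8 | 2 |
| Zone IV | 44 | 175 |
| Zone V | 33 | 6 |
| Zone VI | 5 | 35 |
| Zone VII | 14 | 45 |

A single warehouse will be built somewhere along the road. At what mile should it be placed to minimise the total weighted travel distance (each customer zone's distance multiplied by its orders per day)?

For a sum of weighted absolute distances on a line, the optimum is the weighted median (not the mean). Total weight W = 623; half-weight = 311.5.
Sort by position and accumulate weight:
  mile 2 (Zone I, w=250) → cum 250
  mile 5 (Zone VI, w=35) → cum 285
  mile 8 (Zone III, w=2) → cum 287
  mile 14 (Zone VII, w=45) → cum 332  ≥ 311.5 → median here
  mile 33 (Zone V, w=6) → cum 338
  mile 44 (Zone IV, w=175) → cum 513
  mile 58 (Zone II, w=110) → cum 623
Optimal location: mile 14.

x = 14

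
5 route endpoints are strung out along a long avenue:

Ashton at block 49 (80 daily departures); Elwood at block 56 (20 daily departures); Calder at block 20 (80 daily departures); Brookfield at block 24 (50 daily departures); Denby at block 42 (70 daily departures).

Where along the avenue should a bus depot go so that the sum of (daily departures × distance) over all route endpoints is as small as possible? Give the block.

For a sum of weighted absolute distances on a line, the optimum is the weighted median (not the mean). Total weight W = 300; half-weight = 150.
Sort by position and accumulate weight:
  block 20 (Calder, w=80) → cum 80
  block 24 (Brookfield, w=50) → cum 130
  block 42 (Denby, w=70) → cum 200  ≥ 150 → median here
  block 49 (Ashton, w=80) → cum 280
  block 56 (Elwood, w=20) → cum 300
Optimal location: block 42.

x = 42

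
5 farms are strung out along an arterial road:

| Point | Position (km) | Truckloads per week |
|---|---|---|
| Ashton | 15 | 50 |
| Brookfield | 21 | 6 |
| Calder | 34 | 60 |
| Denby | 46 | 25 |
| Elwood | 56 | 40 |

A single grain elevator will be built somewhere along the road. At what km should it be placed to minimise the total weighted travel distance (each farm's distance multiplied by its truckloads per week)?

For a sum of weighted absolute distances on a line, the optimum is the weighted median (not the mean). Total weight W = 181; half-weight = 90.5.
Sort by position and accumulate weight:
  km 15 (Ashton, w=50) → cum 50
  km 21 (Brookfield, w=6) → cum 56
  km 34 (Calder, w=60) → cum 116  ≥ 90.5 → median here
  km 46 (Denby, w=25) → cum 141
  km 56 (Elwood, w=40) → cum 181
Optimal location: km 34.

x = 34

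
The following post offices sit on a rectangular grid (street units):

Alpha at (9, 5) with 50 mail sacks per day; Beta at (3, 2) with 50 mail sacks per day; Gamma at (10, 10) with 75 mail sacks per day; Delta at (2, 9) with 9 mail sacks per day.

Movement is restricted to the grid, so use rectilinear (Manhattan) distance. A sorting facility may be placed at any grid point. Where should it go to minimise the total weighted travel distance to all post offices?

Manhattan distance separates: Σwᵢ(|x−xᵢ|+|y−yᵢ|) = Σwᵢ|x−xᵢ| + Σwᵢ|y−yᵢ|, so x and y are optimised independently as 1-D weighted medians.
Total weight W = 184; half = 92.
x-coordinate, sorted with cumulative weight:
  x=2 (Delta, w=9) cum 9
  x=3 (Beta, w=50) cum 59
  x=9 (Alpha, w=50) cum 109  ← median
  x=10 (Gamma, w=75) cum 184
⇒ x* = 9
y-coordinate, sorted with cumulative weight:
  y=2 (Beta, w=50) cum 50
  y=5 (Alpha, w=50) cum 100  ← median
  y=9 (Delta, w=9) cum 109
  y=10 (Gamma, w=75) cum 184
⇒ y* = 5

(9, 5)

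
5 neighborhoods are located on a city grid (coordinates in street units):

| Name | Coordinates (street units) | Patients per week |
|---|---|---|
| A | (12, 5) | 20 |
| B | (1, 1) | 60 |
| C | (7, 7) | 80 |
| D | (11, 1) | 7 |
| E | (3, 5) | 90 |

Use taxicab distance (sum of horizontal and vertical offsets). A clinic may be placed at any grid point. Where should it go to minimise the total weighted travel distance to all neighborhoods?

(3, 5)

Manhattan distance separates: Σwᵢ(|x−xᵢ|+|y−yᵢ|) = Σwᵢ|x−xᵢ| + Σwᵢ|y−yᵢ|, so x and y are optimised independently as 1-D weighted medians.
Total weight W = 257; half = 128.5.
x-coordinate, sorted with cumulative weight:
  x=1 (B, w=60) cum 60
  x=3 (E, w=90) cum 150  ← median
  x=7 (C, w=80) cum 230
  x=11 (D, w=7) cum 237
  x=12 (A, w=20) cum 257
⇒ x* = 3
y-coordinate, sorted with cumulative weight:
  y=1 (B, w=60) cum 60
  y=1 (D, w=7) cum 67
  y=5 (A, w=20) cum 87
  y=5 (E, w=90) cum 177  ← median
  y=7 (C, w=80) cum 257
⇒ y* = 5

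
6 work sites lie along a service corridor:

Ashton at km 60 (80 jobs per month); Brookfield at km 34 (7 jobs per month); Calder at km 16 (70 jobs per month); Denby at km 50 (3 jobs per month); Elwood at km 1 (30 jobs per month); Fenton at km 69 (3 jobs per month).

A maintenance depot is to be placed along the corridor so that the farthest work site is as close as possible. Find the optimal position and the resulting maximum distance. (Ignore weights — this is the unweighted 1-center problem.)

location 35, max distance 34

The 1-center on a line is the midpoint of the two extreme points: leftmost at 1, rightmost at 69.
Optimal location = (1 + 69)/2 = 35; maximum distance = (69 − 1)/2 = 34.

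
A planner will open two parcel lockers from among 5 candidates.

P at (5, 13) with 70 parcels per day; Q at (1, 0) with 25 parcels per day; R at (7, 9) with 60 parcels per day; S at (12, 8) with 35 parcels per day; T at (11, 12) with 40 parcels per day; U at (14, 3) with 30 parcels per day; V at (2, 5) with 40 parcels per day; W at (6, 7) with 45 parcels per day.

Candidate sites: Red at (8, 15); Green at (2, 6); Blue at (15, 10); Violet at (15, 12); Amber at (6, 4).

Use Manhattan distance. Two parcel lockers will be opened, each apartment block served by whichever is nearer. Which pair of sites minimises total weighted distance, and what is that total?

{Red, Amber}, total 2130

Evaluate every pair (each demand assigned to the nearer of the two):
  {Red, Amber}: total = 2130
  {Green, Blue}: total = 2275
  {Blue, Amber}: total = 2275
  {Red, Green}: total = 2285
  {Violet, Amber}: total = 2295
  {Green, Violet}: total = 2325
  {Green, Amber}: total = 2550
  {Red, Blue}: total = 3065
  {Red, Violet}: total = 3115
  {Blue, Violet}: total = 3745
Best pair: {Red, Amber} with total 2130.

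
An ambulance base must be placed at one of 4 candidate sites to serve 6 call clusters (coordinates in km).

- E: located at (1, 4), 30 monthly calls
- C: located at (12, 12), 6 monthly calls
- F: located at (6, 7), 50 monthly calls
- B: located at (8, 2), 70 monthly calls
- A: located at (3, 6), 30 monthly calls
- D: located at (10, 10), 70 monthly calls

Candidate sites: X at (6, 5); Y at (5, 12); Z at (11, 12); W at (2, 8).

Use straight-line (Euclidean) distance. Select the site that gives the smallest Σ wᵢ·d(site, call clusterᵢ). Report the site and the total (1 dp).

X, total 1103.8 km

Total weighted distance at each candidate:
  X (6, 5): total = 1103.8
  Y (5, 12): total = 1862.8
  Z (11, 12): total = 1931.1
  W (2, 8): total = 1632.8
Minimum is at X with total 1103.8 km.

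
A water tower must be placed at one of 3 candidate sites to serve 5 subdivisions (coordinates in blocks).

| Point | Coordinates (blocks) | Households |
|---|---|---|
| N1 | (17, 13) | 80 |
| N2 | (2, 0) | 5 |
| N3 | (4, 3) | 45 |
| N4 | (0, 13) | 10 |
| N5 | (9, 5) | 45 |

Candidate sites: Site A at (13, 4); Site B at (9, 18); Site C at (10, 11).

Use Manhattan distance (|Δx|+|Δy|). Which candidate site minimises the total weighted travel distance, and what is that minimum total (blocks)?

Total weighted distance at each candidate:
  Site A (13, 4): total = 2010
  Site B (9, 18): total = 2790
  Site C (10, 11): total = 1880
Minimum is at Site C with total 1880 blocks.

Site C, total 1880 blocks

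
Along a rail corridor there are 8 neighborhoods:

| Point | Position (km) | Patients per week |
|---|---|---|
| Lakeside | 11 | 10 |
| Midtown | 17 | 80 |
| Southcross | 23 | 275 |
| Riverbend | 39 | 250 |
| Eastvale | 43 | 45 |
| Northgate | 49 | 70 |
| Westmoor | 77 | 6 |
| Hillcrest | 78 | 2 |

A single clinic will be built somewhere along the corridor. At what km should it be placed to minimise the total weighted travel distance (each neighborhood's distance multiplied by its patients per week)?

x = 39

For a sum of weighted absolute distances on a line, the optimum is the weighted median (not the mean). Total weight W = 738; half-weight = 369.
Sort by position and accumulate weight:
  km 11 (Lakeside, w=10) → cum 10
  km 17 (Midtown, w=80) → cum 90
  km 23 (Southcross, w=275) → cum 365
  km 39 (Riverbend, w=250) → cum 615  ≥ 369 → median here
  km 43 (Eastvale, w=45) → cum 660
  km 49 (Northgate, w=70) → cum 730
  km 77 (Westmoor, w=6) → cum 736
  km 78 (Hillcrest, w=2) → cum 738
Optimal location: km 39.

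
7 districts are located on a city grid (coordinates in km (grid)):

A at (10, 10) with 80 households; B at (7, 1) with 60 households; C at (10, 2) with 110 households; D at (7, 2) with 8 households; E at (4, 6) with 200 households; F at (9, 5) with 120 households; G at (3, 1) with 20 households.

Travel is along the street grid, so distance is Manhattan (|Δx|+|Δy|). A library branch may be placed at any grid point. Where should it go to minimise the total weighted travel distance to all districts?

Manhattan distance separates: Σwᵢ(|x−xᵢ|+|y−yᵢ|) = Σwᵢ|x−xᵢ| + Σwᵢ|y−yᵢ|, so x and y are optimised independently as 1-D weighted medians.
Total weight W = 598; half = 299.
x-coordinate, sorted with cumulative weight:
  x=3 (G, w=20) cum 20
  x=4 (E, w=200) cum 220
  x=7 (B, w=60) cum 280
  x=7 (D, w=8) cum 288
  x=9 (F, w=120) cum 408  ← median
  x=10 (A, w=80) cum 488
  x=10 (C, w=110) cum 598
⇒ x* = 9
y-coordinate, sorted with cumulative weight:
  y=1 (B, w=60) cum 60
  y=1 (G, w=20) cum 80
  y=2 (C, w=110) cum 190
  y=2 (D, w=8) cum 198
  y=5 (F, w=120) cum 318  ← median
  y=6 (E, w=200) cum 518
  y=10 (A, w=80) cum 598
⇒ y* = 5

(9, 5)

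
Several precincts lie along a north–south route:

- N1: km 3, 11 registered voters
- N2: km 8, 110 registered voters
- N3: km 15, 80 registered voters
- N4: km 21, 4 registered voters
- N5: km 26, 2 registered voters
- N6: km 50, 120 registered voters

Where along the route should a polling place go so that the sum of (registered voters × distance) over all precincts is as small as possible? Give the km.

x = 15

For a sum of weighted absolute distances on a line, the optimum is the weighted median (not the mean). Total weight W = 327; half-weight = 163.5.
Sort by position and accumulate weight:
  km 3 (N1, w=11) → cum 11
  km 8 (N2, w=110) → cum 121
  km 15 (N3, w=80) → cum 201  ≥ 163.5 → median here
  km 21 (N4, w=4) → cum 205
  km 26 (N5, w=2) → cum 207
  km 50 (N6, w=120) → cum 327
Optimal location: km 15.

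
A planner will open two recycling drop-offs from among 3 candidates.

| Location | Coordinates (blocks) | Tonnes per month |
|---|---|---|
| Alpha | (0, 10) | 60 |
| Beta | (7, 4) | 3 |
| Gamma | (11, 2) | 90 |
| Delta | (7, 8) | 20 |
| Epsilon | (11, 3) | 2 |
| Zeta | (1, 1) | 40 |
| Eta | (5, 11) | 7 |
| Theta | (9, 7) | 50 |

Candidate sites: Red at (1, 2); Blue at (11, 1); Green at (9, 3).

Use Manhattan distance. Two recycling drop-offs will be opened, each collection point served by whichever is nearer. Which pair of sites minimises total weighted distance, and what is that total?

{Red, Green}, total 1287

Evaluate every pair (each demand assigned to the nearer of the two):
  {Red, Green}: total = 1287
  {Red, Blue}: total = 1406
  {Blue, Green}: total = 1887
Best pair: {Red, Green} with total 1287.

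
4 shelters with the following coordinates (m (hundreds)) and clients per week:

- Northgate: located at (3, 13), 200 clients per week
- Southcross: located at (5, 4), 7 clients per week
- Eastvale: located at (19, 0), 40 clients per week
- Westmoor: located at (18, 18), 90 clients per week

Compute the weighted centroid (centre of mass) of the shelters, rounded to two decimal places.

The minimiser of Σwᵢ‖p−pᵢ‖² is the weighted centroid p* = (Σwᵢpᵢ)/(Σwᵢ).
Σwᵢ = 337.
Σwᵢxᵢ = 200·3 + 7·5 + 40·19 + 90·18 = 3015.
Σwᵢyᵢ = 200·13 + 7·4 + 40·0 + 90·18 = 4248.
x* = 3015/337 = 8.95, y* = 4248/337 = 12.61.

(8.95, 12.61)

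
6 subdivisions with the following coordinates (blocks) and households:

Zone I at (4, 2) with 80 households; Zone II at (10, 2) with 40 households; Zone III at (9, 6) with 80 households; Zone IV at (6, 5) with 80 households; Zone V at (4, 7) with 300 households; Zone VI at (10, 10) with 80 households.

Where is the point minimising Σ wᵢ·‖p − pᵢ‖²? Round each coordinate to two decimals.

(5.94, 6.09)

The minimiser of Σwᵢ‖p−pᵢ‖² is the weighted centroid p* = (Σwᵢpᵢ)/(Σwᵢ).
Σwᵢ = 660.
Σwᵢxᵢ = 80·4 + 40·10 + 80·9 + 80·6 + 300·4 + 80·10 = 3920.
Σwᵢyᵢ = 80·2 + 40·2 + 80·6 + 80·5 + 300·7 + 80·10 = 4020.
x* = 3920/660 = 5.94, y* = 4020/660 = 6.09.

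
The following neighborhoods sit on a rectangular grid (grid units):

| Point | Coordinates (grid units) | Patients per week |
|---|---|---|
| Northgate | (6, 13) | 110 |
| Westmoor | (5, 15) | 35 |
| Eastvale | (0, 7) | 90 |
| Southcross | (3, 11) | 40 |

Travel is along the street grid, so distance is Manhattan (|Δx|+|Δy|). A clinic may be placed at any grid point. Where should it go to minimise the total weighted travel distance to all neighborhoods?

Manhattan distance separates: Σwᵢ(|x−xᵢ|+|y−yᵢ|) = Σwᵢ|x−xᵢ| + Σwᵢ|y−yᵢ|, so x and y are optimised independently as 1-D weighted medians.
Total weight W = 275; half = 137.5.
x-coordinate, sorted with cumulative weight:
  x=0 (Eastvale, w=90) cum 90
  x=3 (Southcross, w=40) cum 130
  x=5 (Westmoor, w=35) cum 165  ← median
  x=6 (Northgate, w=110) cum 275
⇒ x* = 5
y-coordinate, sorted with cumulative weight:
  y=7 (Eastvale, w=90) cum 90
  y=11 (Southcross, w=40) cum 130
  y=13 (Northgate, w=110) cum 240  ← median
  y=15 (Westmoor, w=35) cum 275
⇒ y* = 13

(5, 13)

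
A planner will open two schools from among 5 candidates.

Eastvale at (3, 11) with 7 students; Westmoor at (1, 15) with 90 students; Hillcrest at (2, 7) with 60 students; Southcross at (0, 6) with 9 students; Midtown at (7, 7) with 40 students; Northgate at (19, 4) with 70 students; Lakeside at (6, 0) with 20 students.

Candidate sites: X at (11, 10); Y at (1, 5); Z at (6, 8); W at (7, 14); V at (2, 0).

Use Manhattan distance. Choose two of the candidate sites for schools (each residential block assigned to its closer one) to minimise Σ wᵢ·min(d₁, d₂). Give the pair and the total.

Evaluate every pair (each demand assigned to the nearer of the two):
  {Z, W}: total = 2474
  {Y, Z}: total = 2570
  {X, Y}: total = 2614
  {Y, W}: total = 2687
  {X, Z}: total = 2714
  {Z, V}: total = 2844
  {Y, V}: total = 2884
  {W, V}: total = 3001
  {X, W}: total = 3094
  {X, V}: total = 3245
Best pair: {Z, W} with total 2474.

{Z, W}, total 2474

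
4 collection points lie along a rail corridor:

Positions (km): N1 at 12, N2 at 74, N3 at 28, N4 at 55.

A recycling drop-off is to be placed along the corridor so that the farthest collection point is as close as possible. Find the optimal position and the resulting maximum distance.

The 1-center on a line is the midpoint of the two extreme points: leftmost at 12, rightmost at 74.
Optimal location = (12 + 74)/2 = 43; maximum distance = (74 − 12)/2 = 31.

location 43, max distance 31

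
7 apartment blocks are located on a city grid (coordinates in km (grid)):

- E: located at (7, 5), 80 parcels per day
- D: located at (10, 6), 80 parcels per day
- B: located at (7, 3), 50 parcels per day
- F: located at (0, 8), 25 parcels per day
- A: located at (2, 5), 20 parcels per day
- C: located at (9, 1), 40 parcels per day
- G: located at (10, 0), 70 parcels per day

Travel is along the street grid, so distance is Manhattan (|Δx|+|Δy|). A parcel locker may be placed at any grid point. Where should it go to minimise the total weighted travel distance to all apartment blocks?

(9, 5)

Manhattan distance separates: Σwᵢ(|x−xᵢ|+|y−yᵢ|) = Σwᵢ|x−xᵢ| + Σwᵢ|y−yᵢ|, so x and y are optimised independently as 1-D weighted medians.
Total weight W = 365; half = 182.5.
x-coordinate, sorted with cumulative weight:
  x=0 (F, w=25) cum 25
  x=2 (A, w=20) cum 45
  x=7 (E, w=80) cum 125
  x=7 (B, w=50) cum 175
  x=9 (C, w=40) cum 215  ← median
  x=10 (D, w=80) cum 295
  x=10 (G, w=70) cum 365
⇒ x* = 9
y-coordinate, sorted with cumulative weight:
  y=0 (G, w=70) cum 70
  y=1 (C, w=40) cum 110
  y=3 (B, w=50) cum 160
  y=5 (E, w=80) cum 240  ← median
  y=5 (A, w=20) cum 260
  y=6 (D, w=80) cum 340
  y=8 (F, w=25) cum 365
⇒ y* = 5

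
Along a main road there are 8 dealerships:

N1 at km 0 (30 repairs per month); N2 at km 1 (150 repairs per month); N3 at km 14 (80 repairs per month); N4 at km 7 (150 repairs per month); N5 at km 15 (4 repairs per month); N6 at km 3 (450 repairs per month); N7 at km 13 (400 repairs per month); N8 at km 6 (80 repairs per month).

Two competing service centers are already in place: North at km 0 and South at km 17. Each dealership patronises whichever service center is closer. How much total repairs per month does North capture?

860

The indifferent point is the midpoint (0+17)/2 = 8.5; dealerships left of it (closer to North at 0) go to North, those right go to South.
  N1 at 0 (w=30) → North
  N2 at 1 (w=150) → North
  N6 at 3 (w=450) → North
  N8 at 6 (w=80) → North
  N4 at 7 (w=150) → North
  N7 at 13 (w=400) → South
  N3 at 14 (w=80) → South
  N5 at 15 (w=4) → South
North captures 860; South captures 484.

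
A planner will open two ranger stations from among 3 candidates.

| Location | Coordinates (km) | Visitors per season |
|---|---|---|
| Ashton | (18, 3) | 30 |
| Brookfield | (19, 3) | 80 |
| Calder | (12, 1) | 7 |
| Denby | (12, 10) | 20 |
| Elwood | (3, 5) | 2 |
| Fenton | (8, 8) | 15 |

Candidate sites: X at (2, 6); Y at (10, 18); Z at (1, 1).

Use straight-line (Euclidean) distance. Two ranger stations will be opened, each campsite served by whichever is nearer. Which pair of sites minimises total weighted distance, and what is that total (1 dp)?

Evaluate every pair (each demand assigned to the nearer of the two):
  {X, Y}: total = 2210.3
  {X, Z}: total = 2259.5
  {Y, Z}: total = 2308.8
Best pair: {X, Y} with total 2210.3.

{X, Y}, total 2210.3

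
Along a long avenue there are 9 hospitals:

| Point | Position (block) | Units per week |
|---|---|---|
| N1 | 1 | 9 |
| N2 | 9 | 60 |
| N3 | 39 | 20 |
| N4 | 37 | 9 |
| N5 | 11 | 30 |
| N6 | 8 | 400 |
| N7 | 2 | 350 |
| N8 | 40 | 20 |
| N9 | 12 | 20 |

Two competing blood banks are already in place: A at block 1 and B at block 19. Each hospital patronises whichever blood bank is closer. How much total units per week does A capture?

The indifferent point is the midpoint (1+19)/2 = 10; hospitals left of it (closer to A at 1) go to A, those right go to B.
  N1 at 1 (w=9) → A
  N7 at 2 (w=350) → A
  N6 at 8 (w=400) → A
  N2 at 9 (w=60) → A
  N5 at 11 (w=30) → B
  N9 at 12 (w=20) → B
  N4 at 37 (w=9) → B
  N3 at 39 (w=20) → B
  N8 at 40 (w=20) → B
A captures 819; B captures 99.

819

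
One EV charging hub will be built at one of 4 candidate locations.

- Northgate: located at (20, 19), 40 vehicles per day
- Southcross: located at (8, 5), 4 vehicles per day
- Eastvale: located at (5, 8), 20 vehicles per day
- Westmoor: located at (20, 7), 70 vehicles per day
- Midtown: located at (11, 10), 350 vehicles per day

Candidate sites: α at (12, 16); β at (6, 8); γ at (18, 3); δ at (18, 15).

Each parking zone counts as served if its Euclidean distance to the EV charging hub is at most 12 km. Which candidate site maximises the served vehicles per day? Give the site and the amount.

Coverage radius r = 12 km; a point is covered iff (Δx)²+(Δy)² ≤ 12² = 144.
  α (12, 16): covers {Northgate, Southcross, Eastvale, Midtown} → 414
  β (6, 8): covers {Southcross, Eastvale, Midtown} → 374
  γ (18, 3): covers {Southcross, Westmoor, Midtown} → 424
  δ (18, 15): covers {Northgate, Westmoor, Midtown} → 460
Maximum coverage at δ: 460 vehicles per day.

δ, covering 460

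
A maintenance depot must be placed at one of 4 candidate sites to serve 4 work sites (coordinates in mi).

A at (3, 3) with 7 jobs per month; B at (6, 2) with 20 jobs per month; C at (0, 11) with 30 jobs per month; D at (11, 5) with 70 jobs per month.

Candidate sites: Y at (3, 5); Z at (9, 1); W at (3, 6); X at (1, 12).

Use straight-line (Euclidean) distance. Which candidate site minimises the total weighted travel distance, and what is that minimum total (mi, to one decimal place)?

Total weighted distance at each candidate:
  Y (3, 5): total = 860.1
  Z (9, 1): total = 824.2
  W (3, 6): total = 860.3
  X (1, 12): total = 1185.0
Minimum is at Z with total 824.2 mi.

Z, total 824.2 mi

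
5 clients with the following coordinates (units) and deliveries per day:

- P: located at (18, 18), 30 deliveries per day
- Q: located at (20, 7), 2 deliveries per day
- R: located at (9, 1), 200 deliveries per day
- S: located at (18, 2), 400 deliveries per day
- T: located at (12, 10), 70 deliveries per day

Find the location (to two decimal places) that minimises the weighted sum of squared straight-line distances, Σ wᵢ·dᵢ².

The minimiser of Σwᵢ‖p−pᵢ‖² is the weighted centroid p* = (Σwᵢpᵢ)/(Σwᵢ).
Σwᵢ = 702.
Σwᵢxᵢ = 30·18 + 2·20 + 200·9 + 400·18 + 70·12 = 10420.
Σwᵢyᵢ = 30·18 + 2·7 + 200·1 + 400·2 + 70·10 = 2254.
x* = 10420/702 = 14.84, y* = 2254/702 = 3.21.

(14.84, 3.21)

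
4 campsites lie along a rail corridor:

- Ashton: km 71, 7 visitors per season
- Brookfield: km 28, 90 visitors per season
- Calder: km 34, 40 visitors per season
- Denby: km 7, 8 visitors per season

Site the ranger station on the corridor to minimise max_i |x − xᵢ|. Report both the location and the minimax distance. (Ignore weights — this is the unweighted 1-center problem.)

The 1-center on a line is the midpoint of the two extreme points: leftmost at 7, rightmost at 71.
Optimal location = (7 + 71)/2 = 39; maximum distance = (71 − 7)/2 = 32.

location 39, max distance 32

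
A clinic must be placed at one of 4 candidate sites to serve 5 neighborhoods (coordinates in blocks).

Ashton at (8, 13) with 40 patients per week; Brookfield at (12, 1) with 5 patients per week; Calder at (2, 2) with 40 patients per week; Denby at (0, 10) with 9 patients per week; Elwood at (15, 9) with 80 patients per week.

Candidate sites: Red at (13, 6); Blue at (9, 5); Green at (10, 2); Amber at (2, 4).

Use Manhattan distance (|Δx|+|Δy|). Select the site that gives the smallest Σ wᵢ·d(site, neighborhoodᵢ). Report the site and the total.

Total weighted distance at each candidate:
  Red (13, 6): total = 1663
  Blue (9, 5): total = 1721
  Green (10, 2): total = 1977
  Amber (2, 4): total = 2257
Minimum is at Red with total 1663 blocks.

Red, total 1663 blocks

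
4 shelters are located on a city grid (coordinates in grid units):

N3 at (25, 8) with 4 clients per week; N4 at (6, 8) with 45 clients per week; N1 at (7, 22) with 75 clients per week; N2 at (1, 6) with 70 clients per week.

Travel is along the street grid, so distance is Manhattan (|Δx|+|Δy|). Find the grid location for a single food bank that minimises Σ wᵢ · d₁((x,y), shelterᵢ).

(6, 8)

Manhattan distance separates: Σwᵢ(|x−xᵢ|+|y−yᵢ|) = Σwᵢ|x−xᵢ| + Σwᵢ|y−yᵢ|, so x and y are optimised independently as 1-D weighted medians.
Total weight W = 194; half = 97.
x-coordinate, sorted with cumulative weight:
  x=1 (N2, w=70) cum 70
  x=6 (N4, w=45) cum 115  ← median
  x=7 (N1, w=75) cum 190
  x=25 (N3, w=4) cum 194
⇒ x* = 6
y-coordinate, sorted with cumulative weight:
  y=6 (N2, w=70) cum 70
  y=8 (N3, w=4) cum 74
  y=8 (N4, w=45) cum 119  ← median
  y=22 (N1, w=75) cum 194
⇒ y* = 8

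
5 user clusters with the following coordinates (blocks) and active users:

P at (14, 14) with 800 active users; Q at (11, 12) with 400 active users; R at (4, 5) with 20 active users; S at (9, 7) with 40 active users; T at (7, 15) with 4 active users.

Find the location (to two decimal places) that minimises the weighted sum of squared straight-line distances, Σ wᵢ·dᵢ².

(12.71, 13.01)

The minimiser of Σwᵢ‖p−pᵢ‖² is the weighted centroid p* = (Σwᵢpᵢ)/(Σwᵢ).
Σwᵢ = 1264.
Σwᵢxᵢ = 800·14 + 400·11 + 20·4 + 40·9 + 4·7 = 16068.
Σwᵢyᵢ = 800·14 + 400·12 + 20·5 + 40·7 + 4·15 = 16440.
x* = 16068/1264 = 12.71, y* = 16440/1264 = 13.01.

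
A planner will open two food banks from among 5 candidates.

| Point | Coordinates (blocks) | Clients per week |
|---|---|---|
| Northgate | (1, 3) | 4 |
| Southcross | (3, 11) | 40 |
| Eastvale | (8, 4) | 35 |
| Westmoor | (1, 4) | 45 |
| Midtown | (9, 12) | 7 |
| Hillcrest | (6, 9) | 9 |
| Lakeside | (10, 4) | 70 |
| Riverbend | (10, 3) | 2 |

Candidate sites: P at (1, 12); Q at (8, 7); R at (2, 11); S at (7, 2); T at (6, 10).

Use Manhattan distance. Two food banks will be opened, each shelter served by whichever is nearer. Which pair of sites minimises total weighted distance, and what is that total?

Evaluate every pair (each demand assigned to the nearer of the two):
  {Q, R}: total = 981
  {R, S}: total = 1001
  {S, T}: total = 1055
  {P, Q}: total = 1061
  {P, S}: total = 1099
  {Q, T}: total = 1165
  {Q, S}: total = 1289
  {R, T}: total = 1482
  {P, T}: total = 1562
  {P, R}: total = 2083
Best pair: {Q, R} with total 981.

{Q, R}, total 981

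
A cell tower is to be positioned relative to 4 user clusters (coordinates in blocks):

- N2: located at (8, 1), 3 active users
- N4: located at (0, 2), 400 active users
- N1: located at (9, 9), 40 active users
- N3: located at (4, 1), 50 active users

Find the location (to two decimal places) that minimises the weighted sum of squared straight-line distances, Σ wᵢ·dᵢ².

(1.18, 2.46)

The minimiser of Σwᵢ‖p−pᵢ‖² is the weighted centroid p* = (Σwᵢpᵢ)/(Σwᵢ).
Σwᵢ = 493.
Σwᵢxᵢ = 3·8 + 400·0 + 40·9 + 50·4 = 584.
Σwᵢyᵢ = 3·1 + 400·2 + 40·9 + 50·1 = 1213.
x* = 584/493 = 1.18, y* = 1213/493 = 2.46.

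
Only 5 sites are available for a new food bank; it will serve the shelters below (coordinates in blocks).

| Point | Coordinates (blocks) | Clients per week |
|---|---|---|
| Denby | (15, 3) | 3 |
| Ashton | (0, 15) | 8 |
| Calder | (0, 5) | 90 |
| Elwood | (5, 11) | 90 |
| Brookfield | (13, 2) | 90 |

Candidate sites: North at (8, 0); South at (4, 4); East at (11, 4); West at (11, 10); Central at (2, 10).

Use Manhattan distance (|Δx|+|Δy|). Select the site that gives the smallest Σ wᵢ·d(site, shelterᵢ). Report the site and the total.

South, total 2316 blocks

Total weighted distance at each candidate:
  North (8, 0): total = 3274
  South (4, 4): total = 2316
  East (11, 4): total = 2801
  West (11, 10): total = 3131
  Central (2, 10): total = 2816
Minimum is at South with total 2316 blocks.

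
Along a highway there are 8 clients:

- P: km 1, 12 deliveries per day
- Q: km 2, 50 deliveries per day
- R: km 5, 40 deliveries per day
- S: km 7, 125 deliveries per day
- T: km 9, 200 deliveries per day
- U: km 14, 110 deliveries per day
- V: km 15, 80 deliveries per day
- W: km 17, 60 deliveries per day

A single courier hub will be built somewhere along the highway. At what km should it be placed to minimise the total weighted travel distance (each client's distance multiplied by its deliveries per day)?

For a sum of weighted absolute distances on a line, the optimum is the weighted median (not the mean). Total weight W = 677; half-weight = 338.5.
Sort by position and accumulate weight:
  km 1 (P, w=12) → cum 12
  km 2 (Q, w=50) → cum 62
  km 5 (R, w=40) → cum 102
  km 7 (S, w=125) → cum 227
  km 9 (T, w=200) → cum 427  ≥ 338.5 → median here
  km 14 (U, w=110) → cum 537
  km 15 (V, w=80) → cum 617
  km 17 (W, w=60) → cum 677
Optimal location: km 9.

x = 9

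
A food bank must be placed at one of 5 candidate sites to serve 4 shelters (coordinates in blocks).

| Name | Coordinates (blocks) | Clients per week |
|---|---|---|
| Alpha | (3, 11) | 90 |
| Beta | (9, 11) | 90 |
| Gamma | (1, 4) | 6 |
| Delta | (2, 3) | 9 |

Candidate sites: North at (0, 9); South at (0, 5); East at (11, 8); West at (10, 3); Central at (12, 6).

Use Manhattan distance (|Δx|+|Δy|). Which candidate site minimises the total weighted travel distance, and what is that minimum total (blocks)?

North, total 1548 blocks

Total weighted distance at each candidate:
  North (0, 9): total = 1548
  South (0, 5): total = 2208
  East (11, 8): total = 1650
  West (10, 3): total = 2292
  Central (12, 6): total = 2175
Minimum is at North with total 1548 blocks.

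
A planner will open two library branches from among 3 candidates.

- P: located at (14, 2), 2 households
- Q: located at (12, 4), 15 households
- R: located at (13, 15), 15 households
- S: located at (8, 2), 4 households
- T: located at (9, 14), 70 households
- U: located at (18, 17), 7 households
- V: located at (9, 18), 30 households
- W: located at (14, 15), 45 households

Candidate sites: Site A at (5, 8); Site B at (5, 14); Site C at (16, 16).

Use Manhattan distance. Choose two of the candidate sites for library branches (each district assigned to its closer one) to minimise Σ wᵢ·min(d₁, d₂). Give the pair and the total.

Evaluate every pair (each demand assigned to the nearer of the two):
  {Site B, Site C}: total = 1068
  {Site A, Site C}: total = 1347
  {Site A, Site B}: total = 1448
Best pair: {Site B, Site C} with total 1068.

{Site B, Site C}, total 1068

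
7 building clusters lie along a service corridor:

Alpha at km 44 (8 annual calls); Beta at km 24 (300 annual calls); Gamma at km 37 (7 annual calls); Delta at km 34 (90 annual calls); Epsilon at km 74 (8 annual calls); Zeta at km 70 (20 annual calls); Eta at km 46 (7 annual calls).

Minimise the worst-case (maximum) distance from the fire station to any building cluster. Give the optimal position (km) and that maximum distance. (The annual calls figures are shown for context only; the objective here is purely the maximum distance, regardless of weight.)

location 49, max distance 25

The 1-center on a line is the midpoint of the two extreme points: leftmost at 24, rightmost at 74.
Optimal location = (24 + 74)/2 = 49; maximum distance = (74 − 24)/2 = 25.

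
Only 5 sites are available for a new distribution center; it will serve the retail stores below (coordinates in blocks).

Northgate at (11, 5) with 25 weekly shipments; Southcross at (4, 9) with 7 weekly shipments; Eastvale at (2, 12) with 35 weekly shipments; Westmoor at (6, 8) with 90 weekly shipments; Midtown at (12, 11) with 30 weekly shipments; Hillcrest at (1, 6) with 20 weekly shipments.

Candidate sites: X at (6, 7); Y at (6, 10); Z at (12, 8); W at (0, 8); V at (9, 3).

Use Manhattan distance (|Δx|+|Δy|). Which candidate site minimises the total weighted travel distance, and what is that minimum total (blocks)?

X, total 1028 blocks

Total weighted distance at each candidate:
  X (6, 7): total = 1028
  Y (6, 10): total = 1051
  Z (12, 8): total = 1543
  W (0, 8): total = 1645
  V (9, 3): total = 2007
Minimum is at X with total 1028 blocks.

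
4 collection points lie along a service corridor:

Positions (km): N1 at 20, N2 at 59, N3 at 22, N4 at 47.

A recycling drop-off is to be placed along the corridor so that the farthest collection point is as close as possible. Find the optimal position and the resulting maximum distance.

The 1-center on a line is the midpoint of the two extreme points: leftmost at 20, rightmost at 59.
Optimal location = (20 + 59)/2 = 39.5; maximum distance = (59 − 20)/2 = 19.5.

location 39.5, max distance 19.5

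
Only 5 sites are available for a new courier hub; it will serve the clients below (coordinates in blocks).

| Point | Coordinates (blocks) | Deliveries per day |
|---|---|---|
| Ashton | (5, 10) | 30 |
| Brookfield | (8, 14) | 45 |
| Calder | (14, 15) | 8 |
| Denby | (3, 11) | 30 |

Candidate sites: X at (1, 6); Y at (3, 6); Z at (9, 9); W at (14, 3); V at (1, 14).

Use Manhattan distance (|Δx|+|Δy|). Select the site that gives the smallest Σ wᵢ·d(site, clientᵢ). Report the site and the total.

Z, total 748 blocks

Total weighted distance at each candidate:
  X (1, 6): total = 1301
  Y (3, 6): total = 1075
  Z (9, 9): total = 748
  W (14, 3): total = 1911
  V (1, 14): total = 817
Minimum is at Z with total 748 blocks.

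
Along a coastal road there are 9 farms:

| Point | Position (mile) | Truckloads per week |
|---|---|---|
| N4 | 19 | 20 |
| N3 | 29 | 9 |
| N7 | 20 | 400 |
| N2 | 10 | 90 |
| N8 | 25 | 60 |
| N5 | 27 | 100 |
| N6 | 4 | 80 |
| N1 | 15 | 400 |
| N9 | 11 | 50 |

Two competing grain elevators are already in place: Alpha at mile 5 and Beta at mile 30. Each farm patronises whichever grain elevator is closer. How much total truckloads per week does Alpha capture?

The indifferent point is the midpoint (5+30)/2 = 17.5; farms left of it (closer to Alpha at 5) go to Alpha, those right go to Beta.
  N6 at 4 (w=80) → Alpha
  N2 at 10 (w=90) → Alpha
  N9 at 11 (w=50) → Alpha
  N1 at 15 (w=400) → Alpha
  N4 at 19 (w=20) → Beta
  N7 at 20 (w=400) → Beta
  N8 at 25 (w=60) → Beta
  N5 at 27 (w=100) → Beta
  N3 at 29 (w=9) → Beta
Alpha captures 620; Beta captures 589.

620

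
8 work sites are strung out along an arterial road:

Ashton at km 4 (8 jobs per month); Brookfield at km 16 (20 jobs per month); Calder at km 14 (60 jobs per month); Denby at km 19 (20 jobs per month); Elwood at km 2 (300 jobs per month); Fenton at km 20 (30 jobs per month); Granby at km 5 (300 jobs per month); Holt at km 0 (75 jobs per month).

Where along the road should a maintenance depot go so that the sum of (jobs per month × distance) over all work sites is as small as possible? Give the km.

x = 5

For a sum of weighted absolute distances on a line, the optimum is the weighted median (not the mean). Total weight W = 813; half-weight = 406.5.
Sort by position and accumulate weight:
  km 0 (Holt, w=75) → cum 75
  km 2 (Elwood, w=300) → cum 375
  km 4 (Ashton, w=8) → cum 383
  km 5 (Granby, w=300) → cum 683  ≥ 406.5 → median here
  km 14 (Calder, w=60) → cum 743
  km 16 (Brookfield, w=20) → cum 763
  km 19 (Denby, w=20) → cum 783
  km 20 (Fenton, w=30) → cum 813
Optimal location: km 5.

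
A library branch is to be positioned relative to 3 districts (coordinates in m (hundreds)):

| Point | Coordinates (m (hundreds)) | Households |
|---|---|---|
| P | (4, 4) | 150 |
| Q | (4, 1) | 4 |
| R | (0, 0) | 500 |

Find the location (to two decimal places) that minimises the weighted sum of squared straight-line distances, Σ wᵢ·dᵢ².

(0.94, 0.92)

The minimiser of Σwᵢ‖p−pᵢ‖² is the weighted centroid p* = (Σwᵢpᵢ)/(Σwᵢ).
Σwᵢ = 654.
Σwᵢxᵢ = 150·4 + 4·4 + 500·0 = 616.
Σwᵢyᵢ = 150·4 + 4·1 + 500·0 = 604.
x* = 616/654 = 0.94, y* = 604/654 = 0.92.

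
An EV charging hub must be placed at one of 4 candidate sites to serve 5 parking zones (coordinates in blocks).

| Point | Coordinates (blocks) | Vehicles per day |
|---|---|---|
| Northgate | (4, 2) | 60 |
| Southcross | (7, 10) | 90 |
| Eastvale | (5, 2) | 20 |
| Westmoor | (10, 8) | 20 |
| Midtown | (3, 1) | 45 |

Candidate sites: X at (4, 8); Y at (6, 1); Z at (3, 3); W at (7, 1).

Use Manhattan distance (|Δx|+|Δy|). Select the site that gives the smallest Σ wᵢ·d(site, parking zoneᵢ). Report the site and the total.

Total weighted distance at each candidate:
  X (4, 8): total = 1430
  Y (6, 1): total = 1475
  Z (3, 3): total = 1500
  W (7, 1): total = 1490
Minimum is at X with total 1430 blocks.

X, total 1430 blocks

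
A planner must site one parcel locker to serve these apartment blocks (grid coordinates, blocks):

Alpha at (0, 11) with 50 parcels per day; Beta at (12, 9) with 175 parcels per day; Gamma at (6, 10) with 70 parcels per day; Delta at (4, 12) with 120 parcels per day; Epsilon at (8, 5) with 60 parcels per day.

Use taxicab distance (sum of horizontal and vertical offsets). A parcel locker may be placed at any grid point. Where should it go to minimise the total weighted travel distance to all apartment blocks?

Manhattan distance separates: Σwᵢ(|x−xᵢ|+|y−yᵢ|) = Σwᵢ|x−xᵢ| + Σwᵢ|y−yᵢ|, so x and y are optimised independently as 1-D weighted medians.
Total weight W = 475; half = 237.5.
x-coordinate, sorted with cumulative weight:
  x=0 (Alpha, w=50) cum 50
  x=4 (Delta, w=120) cum 170
  x=6 (Gamma, w=70) cum 240  ← median
  x=8 (Epsilon, w=60) cum 300
  x=12 (Beta, w=175) cum 475
⇒ x* = 6
y-coordinate, sorted with cumulative weight:
  y=5 (Epsilon, w=60) cum 60
  y=9 (Beta, w=175) cum 235
  y=10 (Gamma, w=70) cum 305  ← median
  y=11 (Alpha, w=50) cum 355
  y=12 (Delta, w=120) cum 475
⇒ y* = 10

(6, 10)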